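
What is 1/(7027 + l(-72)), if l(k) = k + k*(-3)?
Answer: 1/7171 ≈ 0.00013945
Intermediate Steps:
l(k) = -2*k (l(k) = k - 3*k = -2*k)
1/(7027 + l(-72)) = 1/(7027 - 2*(-72)) = 1/(7027 + 144) = 1/7171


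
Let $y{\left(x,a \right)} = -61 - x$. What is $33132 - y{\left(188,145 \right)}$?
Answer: $33381$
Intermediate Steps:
$33132 - y{\left(188,145 \right)} = 33132 - \left(-61 - 188\right) = 33132 - -249 = 33132 + 249 = 33381$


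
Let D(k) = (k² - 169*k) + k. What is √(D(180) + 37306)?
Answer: √39466 ≈ 198.66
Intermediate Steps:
D(k) = k² - 168*k
√(D(180) + 37306) = √(180*(-168 + 180) + 37306) = √(180*12 + 37306) = √(2160 + 37306) = √39466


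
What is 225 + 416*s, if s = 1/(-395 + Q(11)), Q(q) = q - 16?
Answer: 5599/25 ≈ 223.96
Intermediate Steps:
Q(q) = -16 + q
s = -1/400 (s = 1/(-395 + (-16 + 11)) = 1/(-395 - 5) = 1/(-400) = -1/400 ≈ -0.0025000)
225 + 416*s = 225 + 416*(-1/400) = 225 - 26/25 = 5599/25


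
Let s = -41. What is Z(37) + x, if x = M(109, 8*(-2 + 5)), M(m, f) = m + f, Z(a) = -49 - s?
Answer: 125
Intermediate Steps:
Z(a) = -8 (Z(a) = -49 - 1*(-41) = -49 + 41 = -8)
M(m, f) = f + m
x = 133 (x = 8*(-2 + 5) + 109 = 8*3 + 109 = 24 + 109 = 133)
Z(37) + x = -8 + 133 = 125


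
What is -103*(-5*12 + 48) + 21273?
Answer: 22509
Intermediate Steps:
-103*(-5*12 + 48) + 21273 = -103*(-60 + 48) + 21273 = -103*(-12) + 21273 = 1236 + 21273 = 22509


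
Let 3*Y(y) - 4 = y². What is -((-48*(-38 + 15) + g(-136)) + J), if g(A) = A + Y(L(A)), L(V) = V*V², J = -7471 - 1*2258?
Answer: -6327518861657/3 ≈ -2.1092e+12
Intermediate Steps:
J = -9729 (J = -7471 - 2258 = -9729)
L(V) = V³
Y(y) = 4/3 + y²/3
g(A) = 4/3 + A + A⁶/3 (g(A) = A + (4/3 + (A³)²/3) = A + (4/3 + A⁶/3) = 4/3 + A + A⁶/3)
-((-48*(-38 + 15) + g(-136)) + J) = -((-48*(-38 + 15) + (4/3 - 136 + (⅓)*(-136)⁶)) - 9729) = -((-48*(-23) + (4/3 - 136 + (⅓)*6327518887936)) - 9729) = -((1104 + (4/3 - 136 + 6327518887936/3)) - 9729) = -((1104 + 6327518887532/3) - 9729) = -(6327518890844/3 - 9729) = -1*6327518861657/3 = -6327518861657/3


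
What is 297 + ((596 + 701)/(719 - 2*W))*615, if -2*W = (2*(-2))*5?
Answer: 335086/233 ≈ 1438.1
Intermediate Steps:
W = 10 (W = -2*(-2)*5/2 = -(-2)*5 = -1/2*(-20) = 10)
297 + ((596 + 701)/(719 - 2*W))*615 = 297 + ((596 + 701)/(719 - 2*10))*615 = 297 + (1297/(719 - 20))*615 = 297 + (1297/699)*615 = 297 + 265885/233 = 335086/233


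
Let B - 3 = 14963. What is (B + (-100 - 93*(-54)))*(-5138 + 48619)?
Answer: 864750128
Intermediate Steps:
B = 14966 (B = 3 + 14963 = 14966)
(B + (-100 - 93*(-54)))*(-5138 + 48619) = (14966 + (-100 - 93*(-54)))*(-5138 + 48619) = (14966 + (-100 + 5022))*43481 = (14966 + 4922)*43481 = 19888*43481 = 864750128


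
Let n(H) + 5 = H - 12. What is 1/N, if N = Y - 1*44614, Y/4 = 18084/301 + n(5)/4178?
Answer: -628789/27901689766 ≈ -2.2536e-5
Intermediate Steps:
n(H) = -17 + H (n(H) = -5 + (H - 12) = -5 + (-12 + H) = -17 + H)
Y = 151102680/628789 (Y = 4*(18084/301 + (-17 + 5)/4178) = 4*(18084*(1/301) - 12*1/4178) = 4*(18084/301 - 6/2089) = 4*(37775670/628789) = 151102680/628789 ≈ 240.31)
N = -27901689766/628789 (N = 151102680/628789 - 1*44614 = 151102680/628789 - 44614 = -27901689766/628789 ≈ -44374.)
1/N = 1/(-27901689766/628789) = -628789/27901689766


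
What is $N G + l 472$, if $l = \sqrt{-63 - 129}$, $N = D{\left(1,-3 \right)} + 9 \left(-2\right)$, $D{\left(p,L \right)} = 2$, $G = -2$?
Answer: $32 + 3776 i \sqrt{3} \approx 32.0 + 6540.2 i$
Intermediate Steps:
$N = -16$ ($N = 2 + 9 \left(-2\right) = 2 - 18 = -16$)
$l = 8 i \sqrt{3}$ ($l = \sqrt{-192} = 8 i \sqrt{3} \approx 13.856 i$)
$N G + l 472 = \left(-16\right) \left(-2\right) + 8 i \sqrt{3} \cdot 472 = 32 + 3776 i \sqrt{3}$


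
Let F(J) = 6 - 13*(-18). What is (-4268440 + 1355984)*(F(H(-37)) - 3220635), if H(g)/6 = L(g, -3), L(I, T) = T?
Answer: 9379258740120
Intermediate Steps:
H(g) = -18 (H(g) = 6*(-3) = -18)
F(J) = 240 (F(J) = 6 + 234 = 240)
(-4268440 + 1355984)*(F(H(-37)) - 3220635) = (-4268440 + 1355984)*(240 - 3220635) = -2912456*(-3220395) = 9379258740120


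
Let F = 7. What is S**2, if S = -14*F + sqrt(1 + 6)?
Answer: (98 - sqrt(7))**2 ≈ 9092.4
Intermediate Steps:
S = -98 + sqrt(7) (S = -14*7 + sqrt(1 + 6) = -98 + sqrt(7) ≈ -95.354)
S**2 = (-98 + sqrt(7))**2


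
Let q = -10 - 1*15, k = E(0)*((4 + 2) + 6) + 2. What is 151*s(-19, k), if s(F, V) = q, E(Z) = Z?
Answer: -3775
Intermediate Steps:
k = 2 (k = 0*((4 + 2) + 6) + 2 = 0*(6 + 6) + 2 = 0*12 + 2 = 0 + 2 = 2)
q = -25 (q = -10 - 15 = -25)
s(F, V) = -25
151*s(-19, k) = 151*(-25) = -3775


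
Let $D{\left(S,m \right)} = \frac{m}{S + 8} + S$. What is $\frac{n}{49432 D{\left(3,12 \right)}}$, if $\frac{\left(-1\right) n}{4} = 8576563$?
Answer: $- \frac{2549789}{15030} \approx -169.65$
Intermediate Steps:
$n = -34306252$ ($n = \left(-4\right) 8576563 = -34306252$)
$D{\left(S,m \right)} = S + \frac{m}{8 + S}$ ($D{\left(S,m \right)} = \frac{m}{8 + S} + S = S + \frac{m}{8 + S}$)
$\frac{n}{49432 D{\left(3,12 \right)}} = - \frac{34306252}{49432 \frac{12 + 3^{2} + 8 \cdot 3}{8 + 3}} = - \frac{34306252}{49432 \frac{12 + 9 + 24}{11}} = - \frac{34306252}{49432 \cdot \frac{1}{11} \cdot 45} = - \frac{34306252}{49432 \cdot \frac{45}{11}} = - \frac{34306252}{\frac{2224440}{11}} = \left(-34306252\right) \frac{11}{2224440} = - \frac{2549789}{15030}$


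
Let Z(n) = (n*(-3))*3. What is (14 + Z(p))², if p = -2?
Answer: 1024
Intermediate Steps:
Z(n) = -9*n (Z(n) = -3*n*3 = -9*n)
(14 + Z(p))² = (14 - 9*(-2))² = (14 + 18)² = 32² = 1024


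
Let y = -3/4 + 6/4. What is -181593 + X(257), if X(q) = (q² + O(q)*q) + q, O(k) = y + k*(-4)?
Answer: -1517161/4 ≈ -3.7929e+5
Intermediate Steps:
y = ¾ (y = -3*¼ + 6*(¼) = -¾ + 3/2 = ¾ ≈ 0.75000)
O(k) = ¾ - 4*k (O(k) = ¾ + k*(-4) = ¾ - 4*k)
X(q) = q + q² + q*(¾ - 4*q) (X(q) = (q² + (¾ - 4*q)*q) + q = (q² + q*(¾ - 4*q)) + q = q + q² + q*(¾ - 4*q))
-181593 + X(257) = -181593 + (¼)*257*(7 - 12*257) = -181593 + (¼)*257*(7 - 3084) = -181593 + (¼)*257*(-3077) = -181593 - 790789/4 = -1517161/4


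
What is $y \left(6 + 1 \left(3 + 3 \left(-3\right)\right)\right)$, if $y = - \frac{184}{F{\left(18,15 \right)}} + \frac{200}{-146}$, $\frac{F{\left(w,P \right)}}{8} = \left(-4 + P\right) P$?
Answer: $0$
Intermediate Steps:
$F{\left(w,P \right)} = 8 P \left(-4 + P\right)$ ($F{\left(w,P \right)} = 8 \left(-4 + P\right) P = 8 P \left(-4 + P\right)$)
$y = - \frac{18179}{12045}$ ($y = - \frac{184}{8 \cdot 15 \left(-4 + 15\right)} + \frac{200}{-146} = - \frac{184}{8 \cdot 15 \cdot 11} + 200 \left(- \frac{1}{146}\right) = - \frac{184}{1320} - \frac{100}{73} = \left(-184\right) \frac{1}{1320} - \frac{100}{73} = - \frac{23}{165} - \frac{100}{73} = - \frac{18179}{12045} \approx -1.5093$)
$y \left(6 + 1 \left(3 + 3 \left(-3\right)\right)\right) = - \frac{18179 \left(6 + 1 \left(3 + 3 \left(-3\right)\right)\right)}{12045} = - \frac{18179 \left(6 + 1 \left(3 - 9\right)\right)}{12045} = - \frac{18179 \left(6 + 1 \left(-6\right)\right)}{12045} = - \frac{18179 \left(6 - 6\right)}{12045} = \left(- \frac{18179}{12045}\right) 0 = 0$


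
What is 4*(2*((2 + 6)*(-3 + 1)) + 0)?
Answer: -128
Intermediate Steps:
4*(2*((2 + 6)*(-3 + 1)) + 0) = 4*(2*(8*(-2)) + 0) = 4*(2*(-16) + 0) = 4*(-32 + 0) = 4*(-32) = -128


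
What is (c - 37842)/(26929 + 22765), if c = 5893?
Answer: -31949/49694 ≈ -0.64291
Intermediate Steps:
(c - 37842)/(26929 + 22765) = (5893 - 37842)/(26929 + 22765) = -31949/49694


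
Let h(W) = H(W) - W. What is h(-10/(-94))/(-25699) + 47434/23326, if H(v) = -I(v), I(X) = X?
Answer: 28646766231/14087189539 ≈ 2.0335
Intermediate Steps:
H(v) = -v
h(W) = -2*W (h(W) = -W - W = -2*W)
h(-10/(-94))/(-25699) + 47434/23326 = -(-20)/(-94)/(-25699) + 47434/23326 = -(-20)*(-1)/94*(-1/25699) + 47434*(1/23326) = -2*5/47*(-1/25699) + 23717/11663 = -10/47*(-1/25699) + 23717/11663 = 10/1207853 + 23717/11663 = 28646766231/14087189539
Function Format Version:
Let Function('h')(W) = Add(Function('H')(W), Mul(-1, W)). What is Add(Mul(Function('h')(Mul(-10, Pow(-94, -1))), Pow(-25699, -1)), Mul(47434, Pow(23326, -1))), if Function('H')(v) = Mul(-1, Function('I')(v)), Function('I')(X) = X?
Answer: Rational(28646766231, 14087189539) ≈ 2.0335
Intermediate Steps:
Function('H')(v) = Mul(-1, v)
Function('h')(W) = Mul(-2, W) (Function('h')(W) = Add(Mul(-1, W), Mul(-1, W)) = Mul(-2, W))
Add(Mul(Function('h')(Mul(-10, Pow(-94, -1))), Pow(-25699, -1)), Mul(47434, Pow(23326, -1))) = Add(Mul(Mul(-2, Mul(-10, Pow(-94, -1))), Pow(-25699, -1)), Mul(47434, Pow(23326, -1))) = Add(Mul(Mul(-2, Mul(-10, Rational(-1, 94))), Rational(-1, 25699)), Mul(47434, Rational(1, 23326))) = Add(Mul(Mul(-2, Rational(5, 47)), Rational(-1, 25699)), Rational(23717, 11663)) = Add(Mul(Rational(-10, 47), Rational(-1, 25699)), Rational(23717, 11663)) = Add(Rational(10, 1207853), Rational(23717, 11663)) = Rational(28646766231, 14087189539)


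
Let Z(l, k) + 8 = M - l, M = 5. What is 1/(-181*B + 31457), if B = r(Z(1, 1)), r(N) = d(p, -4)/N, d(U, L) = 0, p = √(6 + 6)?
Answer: 1/31457 ≈ 3.1789e-5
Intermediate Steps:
p = 2*√3 (p = √12 = 2*√3 ≈ 3.4641)
Z(l, k) = -3 - l (Z(l, k) = -8 + (5 - l) = -3 - l)
r(N) = 0 (r(N) = 0/N = 0)
B = 0
1/(-181*B + 31457) = 1/(-181*0 + 31457) = 1/(0 + 31457) = 1/31457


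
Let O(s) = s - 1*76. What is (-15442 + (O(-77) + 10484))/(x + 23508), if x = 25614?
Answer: -5111/49122 ≈ -0.10405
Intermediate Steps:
O(s) = -76 + s (O(s) = s - 76 = -76 + s)
(-15442 + (O(-77) + 10484))/(x + 23508) = (-15442 + ((-76 - 77) + 10484))/(25614 + 23508) = (-15442 + (-153 + 10484))/49122 = (-15442 + 10331)*(1/49122) = -5111*1/49122 = -5111/49122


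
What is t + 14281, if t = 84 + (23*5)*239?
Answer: 41850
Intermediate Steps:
t = 27569 (t = 84 + 115*239 = 84 + 27485 = 27569)
t + 14281 = 27569 + 14281 = 41850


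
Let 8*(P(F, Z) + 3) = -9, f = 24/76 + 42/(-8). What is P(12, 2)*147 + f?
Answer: -92919/152 ≈ -611.31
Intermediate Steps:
f = -375/76 (f = 24*(1/76) + 42*(-⅛) = 6/19 - 21/4 = -375/76 ≈ -4.9342)
P(F, Z) = -33/8 (P(F, Z) = -3 + (⅛)*(-9) = -3 - 9/8 = -33/8)
P(12, 2)*147 + f = -33/8*147 - 375/76 = -4851/8 - 375/76 = -92919/152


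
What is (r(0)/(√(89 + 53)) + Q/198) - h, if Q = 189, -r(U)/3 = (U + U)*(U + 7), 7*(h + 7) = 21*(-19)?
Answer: 1429/22 ≈ 64.955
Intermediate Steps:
h = -64 (h = -7 + (21*(-19))/7 = -7 + (⅐)*(-399) = -7 - 57 = -64)
r(U) = -6*U*(7 + U) (r(U) = -3*(U + U)*(U + 7) = -3*2*U*(7 + U) = -6*U*(7 + U))
(r(0)/(√(89 + 53)) + Q/198) - h = ((-6*0*(7 + 0))/(√(89 + 53)) + 189/198) - 1*(-64) = ((-6*0*7)/(√142) + 189*(1/198)) + 64 = (0*(√142/142) + 21/22) + 64 = (0 + 21/22) + 64 = 21/22 + 64 = 1429/22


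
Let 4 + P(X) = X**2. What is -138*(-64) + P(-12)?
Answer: 8972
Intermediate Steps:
P(X) = -4 + X**2
-138*(-64) + P(-12) = -138*(-64) + (-4 + (-12)**2) = 8832 + (-4 + 144) = 8832 + 140 = 8972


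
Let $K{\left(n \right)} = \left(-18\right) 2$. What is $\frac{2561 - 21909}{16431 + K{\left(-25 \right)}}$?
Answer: $- \frac{19348}{16395} \approx -1.1801$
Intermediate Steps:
$K{\left(n \right)} = -36$
$\frac{2561 - 21909}{16431 + K{\left(-25 \right)}} = \frac{2561 - 21909}{16431 - 36} = - \frac{19348}{16395}$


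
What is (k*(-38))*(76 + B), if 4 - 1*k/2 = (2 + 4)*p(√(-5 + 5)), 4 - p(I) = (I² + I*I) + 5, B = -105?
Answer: 22040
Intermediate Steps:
p(I) = -1 - 2*I² (p(I) = 4 - ((I² + I*I) + 5) = 4 - ((I² + I²) + 5) = 4 - (2*I² + 5) = 4 - (5 + 2*I²) = 4 + (-5 - 2*I²) = -1 - 2*I²)
k = 20 (k = 8 - 2*(2 + 4)*(-1 - 2*(√(-5 + 5))²) = 8 - 12*(-1 - 2*(√0)²) = 8 - 12*(-1 - 2*0²) = 8 - 12*(-1 - 2*0) = 8 - 12*(-1 + 0) = 8 - 12*(-1) = 8 - 2*(-6) = 8 + 12 = 20)
(k*(-38))*(76 + B) = (20*(-38))*(76 - 105) = -760*(-29) = 22040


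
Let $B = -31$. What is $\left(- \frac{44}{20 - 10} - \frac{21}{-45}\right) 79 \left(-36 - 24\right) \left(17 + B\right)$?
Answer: $-261016$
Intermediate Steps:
$\left(- \frac{44}{20 - 10} - \frac{21}{-45}\right) 79 \left(-36 - 24\right) \left(17 + B\right) = \left(- \frac{44}{20 - 10} - \frac{21}{-45}\right) 79 \left(-36 - 24\right) \left(17 - 31\right) = \left(- \frac{44}{10} - - \frac{7}{15}\right) 79 \left(\left(-60\right) \left(-14\right)\right) = \left(\left(-44\right) \frac{1}{10} + \frac{7}{15}\right) 79 \cdot 840 = \left(- \frac{22}{5} + \frac{7}{15}\right) 79 \cdot 840 = \left(- \frac{59}{15}\right) 79 \cdot 840 = \left(- \frac{4661}{15}\right) 840 = -261016$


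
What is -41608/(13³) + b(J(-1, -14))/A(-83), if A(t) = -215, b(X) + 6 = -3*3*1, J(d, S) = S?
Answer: -1782553/94471 ≈ -18.869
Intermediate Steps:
b(X) = -15 (b(X) = -6 - 3*3*1 = -6 - 9*1 = -6 - 9 = -15)
-41608/(13³) + b(J(-1, -14))/A(-83) = -41608/(13³) - 15/(-215) = -41608/2197 - 15*(-1/215) = -41608*1/2197 + 3/43 = -41608/2197 + 3/43 = -1782553/94471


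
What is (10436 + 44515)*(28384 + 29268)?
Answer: 3168035052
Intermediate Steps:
(10436 + 44515)*(28384 + 29268) = 54951*57652 = 3168035052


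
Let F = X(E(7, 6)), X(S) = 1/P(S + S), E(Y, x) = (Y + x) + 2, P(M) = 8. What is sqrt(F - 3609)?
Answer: I*sqrt(57742)/4 ≈ 60.074*I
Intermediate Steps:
E(Y, x) = 2 + Y + x
X(S) = 1/8
F = 1/8 ≈ 0.12500
sqrt(F - 3609) = sqrt(1/8 - 3609) = sqrt(-28871/8) = I*sqrt(57742)/4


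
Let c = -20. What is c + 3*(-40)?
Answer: -140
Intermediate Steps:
c + 3*(-40) = -20 + 3*(-40) = -20 - 120 = -140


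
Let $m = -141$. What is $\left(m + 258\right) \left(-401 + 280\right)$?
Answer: $-14157$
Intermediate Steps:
$\left(m + 258\right) \left(-401 + 280\right) = \left(-141 + 258\right) \left(-401 + 280\right) = 117 \left(-121\right) = -14157$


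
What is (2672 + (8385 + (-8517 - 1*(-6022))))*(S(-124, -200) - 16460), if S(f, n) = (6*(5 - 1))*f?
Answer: -166411032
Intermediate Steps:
S(f, n) = 24*f (S(f, n) = (6*4)*f = 24*f)
(2672 + (8385 + (-8517 - 1*(-6022))))*(S(-124, -200) - 16460) = (2672 + (8385 + (-8517 - 1*(-6022))))*(24*(-124) - 16460) = (2672 + (8385 + (-8517 + 6022)))*(-2976 - 16460) = (2672 + (8385 - 2495))*(-19436) = (2672 + 5890)*(-19436) = 8562*(-19436) = -166411032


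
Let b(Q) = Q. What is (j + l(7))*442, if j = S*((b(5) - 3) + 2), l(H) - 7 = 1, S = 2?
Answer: 7072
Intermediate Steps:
l(H) = 8 (l(H) = 7 + 1 = 8)
j = 8 (j = 2*((5 - 3) + 2) = 2*(2 + 2) = 2*4 = 8)
(j + l(7))*442 = (8 + 8)*442 = 16*442 = 7072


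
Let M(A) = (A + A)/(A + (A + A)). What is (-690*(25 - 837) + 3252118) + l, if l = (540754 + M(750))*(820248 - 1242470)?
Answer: -684944113414/3 ≈ -2.2831e+11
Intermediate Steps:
M(A) = ⅔ (M(A) = (2*A)/(A + 2*A) = (2*A)/((3*A)) = (2*A)*(1/(3*A)) = ⅔)
l = -684955550608/3 (l = (540754 + ⅔)*(820248 - 1242470) = (1622264/3)*(-422222) = -684955550608/3 ≈ -2.2832e+11)
(-690*(25 - 837) + 3252118) + l = (-690*(25 - 837) + 3252118) - 684955550608/3 = (-690*(-812) + 3252118) - 684955550608/3 = (560280 + 3252118) - 684955550608/3 = 3812398 - 684955550608/3 = -684944113414/3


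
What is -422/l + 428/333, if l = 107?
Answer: -94730/35631 ≈ -2.6586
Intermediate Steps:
-422/l + 428/333 = -422/107 + 428/333 = -94730/35631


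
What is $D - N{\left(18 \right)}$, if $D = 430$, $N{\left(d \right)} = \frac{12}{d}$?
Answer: $\frac{1288}{3} \approx 429.33$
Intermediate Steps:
$D - N{\left(18 \right)} = 430 - \frac{12}{18} = 430 - 12 \cdot \frac{1}{18} = 430 - \frac{2}{3} = \frac{1288}{3}$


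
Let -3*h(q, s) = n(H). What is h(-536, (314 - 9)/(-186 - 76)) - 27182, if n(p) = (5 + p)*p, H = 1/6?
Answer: -2935687/108 ≈ -27182.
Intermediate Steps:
H = ⅙ ≈ 0.16667
n(p) = p*(5 + p)
h(q, s) = -31/108 (h(q, s) = -(5 + ⅙)/18 = -31/(18*6) = -⅓*31/36 = -31/108)
h(-536, (314 - 9)/(-186 - 76)) - 27182 = -31/108 - 27182 = -2935687/108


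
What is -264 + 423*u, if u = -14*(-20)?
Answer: 118176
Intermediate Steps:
u = 280
-264 + 423*u = -264 + 423*280 = -264 + 118440 = 118176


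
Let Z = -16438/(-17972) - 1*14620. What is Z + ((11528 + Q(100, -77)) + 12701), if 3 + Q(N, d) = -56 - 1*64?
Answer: 85249415/8986 ≈ 9486.9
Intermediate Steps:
Q(N, d) = -123 (Q(N, d) = -3 + (-56 - 1*64) = -3 + (-56 - 64) = -3 - 120 = -123)
Z = -131367101/8986 (Z = -16438*(-1/17972) - 14620 = 8219/8986 - 14620 = -131367101/8986 ≈ -14619.)
Z + ((11528 + Q(100, -77)) + 12701) = -131367101/8986 + ((11528 - 123) + 12701) = -131367101/8986 + (11405 + 12701) = -131367101/8986 + 24106 = 85249415/8986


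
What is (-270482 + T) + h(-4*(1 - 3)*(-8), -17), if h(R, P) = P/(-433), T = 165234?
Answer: -45572367/433 ≈ -1.0525e+5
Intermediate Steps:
h(R, P) = -P/433 (h(R, P) = P*(-1/433) = -P/433)
(-270482 + T) + h(-4*(1 - 3)*(-8), -17) = (-270482 + 165234) - 1/433*(-17) = -105248 + 17/433 = -45572367/433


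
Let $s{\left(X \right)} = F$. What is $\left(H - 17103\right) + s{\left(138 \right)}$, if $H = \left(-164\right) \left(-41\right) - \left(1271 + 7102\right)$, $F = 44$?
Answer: $-18708$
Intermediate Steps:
$s{\left(X \right)} = 44$
$H = -1649$ ($H = 6724 - 8373 = -1649$)
$\left(H - 17103\right) + s{\left(138 \right)} = \left(-1649 - 17103\right) + 44 = -18752 + 44 = -18708$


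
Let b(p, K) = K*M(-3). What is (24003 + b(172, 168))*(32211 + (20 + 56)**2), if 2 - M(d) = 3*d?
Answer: 982001937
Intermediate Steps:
M(d) = 2 - 3*d
b(p, K) = 11*K (b(p, K) = K*(2 - 3*(-3)) = K*(2 + 9) = K*11 = 11*K)
(24003 + b(172, 168))*(32211 + (20 + 56)**2) = (24003 + 11*168)*(32211 + (20 + 56)**2) = (24003 + 1848)*(32211 + 76**2) = 25851*(32211 + 5776) = 25851*37987 = 982001937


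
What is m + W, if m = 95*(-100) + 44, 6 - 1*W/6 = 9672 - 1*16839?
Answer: 33582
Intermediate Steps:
W = 43038 (W = 36 - 6*(9672 - 1*16839) = 36 - 6*(9672 - 16839) = 36 - 6*(-7167) = 36 + 43002 = 43038)
m = -9456 (m = -9500 + 44 = -9456)
m + W = -9456 + 43038 = 33582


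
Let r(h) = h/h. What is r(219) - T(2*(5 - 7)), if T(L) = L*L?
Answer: -15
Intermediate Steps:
T(L) = L²
r(h) = 1
r(219) - T(2*(5 - 7)) = 1 - (2*(5 - 7))² = 1 - (2*(-2))² = 1 - 1*(-4)² = 1 - 1*16 = 1 - 16 = -15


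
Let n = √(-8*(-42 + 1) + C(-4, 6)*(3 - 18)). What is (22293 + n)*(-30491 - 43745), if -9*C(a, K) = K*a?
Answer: -1654943148 - 890832*√2 ≈ -1.6562e+9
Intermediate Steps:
C(a, K) = -K*a/9
n = 12*√2 (n = √(-8*(-42 + 1) + (-⅑*6*(-4))*(3 - 18)) = √(-8*(-41) + (8/3)*(-15)) = √(328 - 40) = √288 = 12*√2 ≈ 16.971)
(22293 + n)*(-30491 - 43745) = (22293 + 12*√2)*(-30491 - 43745) = (22293 + 12*√2)*(-74236) = -1654943148 - 890832*√2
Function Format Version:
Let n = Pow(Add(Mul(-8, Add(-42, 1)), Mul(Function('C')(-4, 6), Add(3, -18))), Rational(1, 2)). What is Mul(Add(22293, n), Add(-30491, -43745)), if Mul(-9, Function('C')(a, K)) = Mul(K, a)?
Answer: Add(-1654943148, Mul(-890832, Pow(2, Rational(1, 2)))) ≈ -1.6562e+9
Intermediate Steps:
Function('C')(a, K) = Mul(Rational(-1, 9), K, a) (Function('C')(a, K) = Mul(Rational(-1, 9), Mul(K, a)) = Mul(Rational(-1, 9), K, a))
n = Mul(12, Pow(2, Rational(1, 2))) (n = Pow(Add(Mul(-8, Add(-42, 1)), Mul(Mul(Rational(-1, 9), 6, -4), Add(3, -18))), Rational(1, 2)) = Pow(Add(Mul(-8, -41), Mul(Rational(8, 3), -15)), Rational(1, 2)) = Pow(Add(328, -40), Rational(1, 2)) = Pow(288, Rational(1, 2)) = Mul(12, Pow(2, Rational(1, 2))) ≈ 16.971)
Mul(Add(22293, n), Add(-30491, -43745)) = Mul(Add(22293, Mul(12, Pow(2, Rational(1, 2)))), Add(-30491, -43745)) = Mul(Add(22293, Mul(12, Pow(2, Rational(1, 2)))), -74236) = Add(-1654943148, Mul(-890832, Pow(2, Rational(1, 2))))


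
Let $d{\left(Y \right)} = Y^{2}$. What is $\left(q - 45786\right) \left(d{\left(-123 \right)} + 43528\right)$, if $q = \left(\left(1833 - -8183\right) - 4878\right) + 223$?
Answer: $-2371209225$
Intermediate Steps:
$q = 5361$ ($q = \left(\left(1833 + 8183\right) - 4878\right) + 223 = \left(10016 - 4878\right) + 223 = 5138 + 223 = 5361$)
$\left(q - 45786\right) \left(d{\left(-123 \right)} + 43528\right) = \left(5361 - 45786\right) \left(\left(-123\right)^{2} + 43528\right) = - 40425 \left(15129 + 43528\right) = \left(-40425\right) 58657 = -2371209225$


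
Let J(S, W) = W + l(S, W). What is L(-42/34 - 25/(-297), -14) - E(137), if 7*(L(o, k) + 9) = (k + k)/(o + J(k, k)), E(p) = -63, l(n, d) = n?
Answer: 1992033/36796 ≈ 54.137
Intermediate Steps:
J(S, W) = S + W (J(S, W) = W + S = S + W)
L(o, k) = -9 + 2*k/(7*(o + 2*k)) (L(o, k) = -9 + ((k + k)/(o + (k + k)))/7 = -9 + ((2*k)/(o + 2*k))/7 = -9 + (2*k/(o + 2*k))/7 = -9 + 2*k/(7*(o + 2*k)))
L(-42/34 - 25/(-297), -14) - E(137) = (-124*(-14) - 63*(-42/34 - 25/(-297)))/(7*((-42/34 - 25/(-297)) + 2*(-14))) - 1*(-63) = (1736 - 63*(-42*1/34 - 25*(-1/297)))/(7*((-42*1/34 - 25*(-1/297)) - 28)) + 63 = (1736 - 63*(-21/17 + 25/297))/(7*((-21/17 + 25/297) - 28)) + 63 = (1736 - 63*(-5812/5049))/(7*(-5812/5049 - 28)) + 63 = (1736 + 40684/561)/(7*(-147184/5049)) + 63 = (⅐)*(-5049/147184)*(1014580/561) + 63 = -326115/36796 + 63 = 1992033/36796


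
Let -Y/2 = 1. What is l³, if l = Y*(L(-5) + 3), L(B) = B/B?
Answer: -512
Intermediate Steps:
Y = -2 (Y = -2*1 = -2)
L(B) = 1
l = -8 (l = -2*(1 + 3) = -2*4 = -8)
l³ = (-8)³ = -512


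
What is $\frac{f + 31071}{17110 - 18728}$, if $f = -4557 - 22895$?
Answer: $- \frac{3619}{1618} \approx -2.2367$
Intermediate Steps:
$f = -27452$
$\frac{f + 31071}{17110 - 18728} = \frac{-27452 + 31071}{17110 - 18728} = \frac{3619}{-1618} = 3619 \left(- \frac{1}{1618}\right) = - \frac{3619}{1618}$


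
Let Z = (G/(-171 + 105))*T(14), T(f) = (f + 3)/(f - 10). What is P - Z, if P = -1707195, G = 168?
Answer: -18779026/11 ≈ -1.7072e+6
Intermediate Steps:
T(f) = (3 + f)/(-10 + f)
Z = -119/11 (Z = (168/(-171 + 105))*((3 + 14)/(-10 + 14)) = (168/(-66))*(17/4) = (-1/66*168)*((¼)*17) = -28/11*17/4 = -119/11 ≈ -10.818)
P - Z = -1707195 - 1*(-119/11) = -1707195 + 119/11 = -18779026/11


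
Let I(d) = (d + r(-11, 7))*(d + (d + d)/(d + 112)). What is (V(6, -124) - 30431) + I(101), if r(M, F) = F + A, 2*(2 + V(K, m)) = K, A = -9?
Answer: -1443935/71 ≈ -20337.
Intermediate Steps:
V(K, m) = -2 + K/2
r(M, F) = -9 + F (r(M, F) = F - 9 = -9 + F)
I(d) = (-2 + d)*(d + 2*d/(112 + d)) (I(d) = (d + (-9 + 7))*(d + (d + d)/(d + 112)) = (d - 2)*(d + (2*d)/(112 + d)) = (-2 + d)*(d + 2*d/(112 + d)))
(V(6, -124) - 30431) + I(101) = ((-2 + (½)*6) - 30431) + 101*(-228 + 101² + 112*101)/(112 + 101) = ((-2 + 3) - 30431) + 101*(-228 + 10201 + 11312)/213 = (1 - 30431) + 101*(1/213)*21285 = -30430 + 716595/71 = -1443935/71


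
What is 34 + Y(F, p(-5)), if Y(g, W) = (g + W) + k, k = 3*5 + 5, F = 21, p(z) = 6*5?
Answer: 105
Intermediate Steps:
p(z) = 30
k = 20 (k = 15 + 5 = 20)
Y(g, W) = 20 + W + g (Y(g, W) = (g + W) + 20 = (W + g) + 20 = 20 + W + g)
34 + Y(F, p(-5)) = 34 + (20 + 30 + 21) = 34 + 71 = 105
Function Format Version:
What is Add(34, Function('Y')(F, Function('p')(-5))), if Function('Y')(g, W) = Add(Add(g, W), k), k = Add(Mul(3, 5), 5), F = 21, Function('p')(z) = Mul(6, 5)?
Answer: 105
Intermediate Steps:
Function('p')(z) = 30
k = 20 (k = Add(15, 5) = 20)
Function('Y')(g, W) = Add(20, W, g) (Function('Y')(g, W) = Add(Add(g, W), 20) = Add(Add(W, g), 20) = Add(20, W, g))
Add(34, Function('Y')(F, Function('p')(-5))) = Add(34, Add(20, 30, 21)) = Add(34, 71) = 105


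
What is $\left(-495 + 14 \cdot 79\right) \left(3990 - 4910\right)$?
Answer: $-562120$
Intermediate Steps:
$\left(-495 + 14 \cdot 79\right) \left(3990 - 4910\right) = \left(-495 + 1106\right) \left(-920\right) = 611 \left(-920\right) = -562120$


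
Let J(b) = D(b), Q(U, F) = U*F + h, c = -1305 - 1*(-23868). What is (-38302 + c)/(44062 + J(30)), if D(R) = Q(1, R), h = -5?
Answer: -15739/44087 ≈ -0.35700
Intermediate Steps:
c = 22563 (c = -1305 + 23868 = 22563)
Q(U, F) = -5 + F*U (Q(U, F) = U*F - 5 = F*U - 5 = -5 + F*U)
D(R) = -5 + R (D(R) = -5 + R*1 = -5 + R)
J(b) = -5 + b
(-38302 + c)/(44062 + J(30)) = (-38302 + 22563)/(44062 + (-5 + 30)) = -15739/(44062 + 25) = -15739/44087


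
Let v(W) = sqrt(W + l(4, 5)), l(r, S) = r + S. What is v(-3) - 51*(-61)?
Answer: 3111 + sqrt(6) ≈ 3113.4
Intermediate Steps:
l(r, S) = S + r
v(W) = sqrt(9 + W) (v(W) = sqrt(W + (5 + 4)) = sqrt(W + 9) = sqrt(9 + W))
v(-3) - 51*(-61) = sqrt(9 - 3) - 51*(-61) = sqrt(6) + 3111 = 3111 + sqrt(6)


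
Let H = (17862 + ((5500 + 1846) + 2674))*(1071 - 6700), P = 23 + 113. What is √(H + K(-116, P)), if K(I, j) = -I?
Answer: I*√156947662 ≈ 12528.0*I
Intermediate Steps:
P = 136
H = -156947778 (H = (17862 + (7346 + 2674))*(-5629) = (17862 + 10020)*(-5629) = 27882*(-5629) = -156947778)
√(H + K(-116, P)) = √(-156947778 - 1*(-116)) = √(-156947778 + 116) = √(-156947662) = I*√156947662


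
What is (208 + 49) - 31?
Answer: 226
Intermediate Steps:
(208 + 49) - 31 = 257 - 31 = 226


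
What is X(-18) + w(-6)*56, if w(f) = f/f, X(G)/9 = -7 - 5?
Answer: -52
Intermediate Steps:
X(G) = -108 (X(G) = 9*(-7 - 5) = 9*(-12) = -108)
w(f) = 1
X(-18) + w(-6)*56 = -108 + 1*56 = -108 + 56 = -52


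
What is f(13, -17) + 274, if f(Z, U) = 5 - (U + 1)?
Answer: 295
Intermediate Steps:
f(Z, U) = 4 - U (f(Z, U) = 5 - (1 + U) = 5 + (-1 - U) = 4 - U)
f(13, -17) + 274 = (4 - 1*(-17)) + 274 = (4 + 17) + 274 = 21 + 274 = 295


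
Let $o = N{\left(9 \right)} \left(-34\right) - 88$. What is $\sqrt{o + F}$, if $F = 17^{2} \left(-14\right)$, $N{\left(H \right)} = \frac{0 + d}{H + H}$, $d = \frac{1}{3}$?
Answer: $\frac{i \sqrt{334905}}{9} \approx 64.301 i$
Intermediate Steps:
$d = \frac{1}{3} \approx 0.33333$
$N{\left(H \right)} = \frac{1}{6 H}$ ($N{\left(H \right)} = \frac{0 + \frac{1}{3}}{H + H} = \frac{1}{3 \cdot 2 H} = \frac{\frac{1}{2} \frac{1}{H}}{3} = \frac{1}{6 H}$)
$F = -4046$ ($F = 289 \left(-14\right) = -4046$)
$o = - \frac{2393}{27}$ ($o = \frac{1}{6 \cdot 9} \left(-34\right) - 88 = \frac{1}{6} \cdot \frac{1}{9} \left(-34\right) - 88 = \frac{1}{54} \left(-34\right) - 88 = - \frac{17}{27} - 88 = - \frac{2393}{27} \approx -88.63$)
$\sqrt{o + F} = \sqrt{- \frac{2393}{27} - 4046} = \sqrt{- \frac{111635}{27}} = \frac{i \sqrt{334905}}{9}$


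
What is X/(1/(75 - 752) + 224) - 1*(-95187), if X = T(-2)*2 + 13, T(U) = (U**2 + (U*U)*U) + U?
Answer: 14434823666/151647 ≈ 95187.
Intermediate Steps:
T(U) = U + U**2 + U**3 (T(U) = (U**2 + U**2*U) + U = (U**2 + U**3) + U = U + U**2 + U**3)
X = 1 (X = -2*(1 - 2 + (-2)**2)*2 + 13 = -2*(1 - 2 + 4)*2 + 13 = -2*3*2 + 13 = -6*2 + 13 = -12 + 13 = 1)
X/(1/(75 - 752) + 224) - 1*(-95187) = 1/(1/(75 - 752) + 224) - 1*(-95187) = 1/(1/(-677) + 224) + 95187 = 1/(-1/677 + 224) + 95187 = 1/(151647/677) + 95187 = 1*(677/151647) + 95187 = 677/151647 + 95187 = 14434823666/151647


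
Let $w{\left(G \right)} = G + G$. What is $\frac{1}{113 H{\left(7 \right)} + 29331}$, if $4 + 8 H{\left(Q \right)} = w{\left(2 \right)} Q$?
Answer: $\frac{1}{29670} \approx 3.3704 \cdot 10^{-5}$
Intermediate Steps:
$w{\left(G \right)} = 2 G$
$H{\left(Q \right)} = - \frac{1}{2} + \frac{Q}{2}$ ($H{\left(Q \right)} = - \frac{1}{2} + \frac{2 \cdot 2 Q}{8} = - \frac{1}{2} + \frac{4 Q}{8} = - \frac{1}{2} + \frac{Q}{2}$)
$\frac{1}{113 H{\left(7 \right)} + 29331} = \frac{1}{113 \left(- \frac{1}{2} + \frac{1}{2} \cdot 7\right) + 29331} = \frac{1}{113 \left(- \frac{1}{2} + \frac{7}{2}\right) + 29331} = \frac{1}{113 \cdot 3 + 29331} = \frac{1}{339 + 29331} = \frac{1}{29670}$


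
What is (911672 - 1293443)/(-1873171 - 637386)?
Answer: 381771/2510557 ≈ 0.15207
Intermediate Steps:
(911672 - 1293443)/(-1873171 - 637386) = -381771/(-2510557) = -381771*(-1/2510557) = 381771/2510557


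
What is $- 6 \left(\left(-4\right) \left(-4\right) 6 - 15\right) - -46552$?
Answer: $46066$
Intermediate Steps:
$- 6 \left(\left(-4\right) \left(-4\right) 6 - 15\right) - -46552 = - 6 \left(16 \cdot 6 - 15\right) + 46552 = - 6 \left(96 - 15\right) + 46552 = \left(-6\right) 81 + 46552 = -486 + 46552 = 46066$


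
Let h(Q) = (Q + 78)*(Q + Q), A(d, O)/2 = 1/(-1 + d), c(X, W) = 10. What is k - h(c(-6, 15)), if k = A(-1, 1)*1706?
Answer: -3466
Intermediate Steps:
A(d, O) = 2/(-1 + d)
h(Q) = 2*Q*(78 + Q) (h(Q) = (78 + Q)*(2*Q) = 2*Q*(78 + Q))
k = -1706 (k = (2/(-1 - 1))*1706 = (2/(-2))*1706 = (2*(-1/2))*1706 = -1*1706 = -1706)
k - h(c(-6, 15)) = -1706 - 2*10*(78 + 10) = -1706 - 2*10*88 = -1706 - 1*1760 = -1706 - 1760 = -3466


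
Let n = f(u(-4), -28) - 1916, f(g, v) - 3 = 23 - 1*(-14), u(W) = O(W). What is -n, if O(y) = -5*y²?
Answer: 1876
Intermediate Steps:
u(W) = -5*W²
f(g, v) = 40 (f(g, v) = 3 + (23 - 1*(-14)) = 3 + (23 + 14) = 3 + 37 = 40)
n = -1876 (n = 40 - 1916 = -1876)
-n = -1*(-1876) = 1876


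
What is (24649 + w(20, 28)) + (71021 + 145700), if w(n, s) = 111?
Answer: 241481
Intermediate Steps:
(24649 + w(20, 28)) + (71021 + 145700) = (24649 + 111) + (71021 + 145700) = 24760 + 216721 = 241481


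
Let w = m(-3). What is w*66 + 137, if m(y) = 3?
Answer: 335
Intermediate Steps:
w = 3
w*66 + 137 = 3*66 + 137 = 198 + 137 = 335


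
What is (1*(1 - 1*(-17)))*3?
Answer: 54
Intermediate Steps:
(1*(1 - 1*(-17)))*3 = (1*(1 + 17))*3 = (1*18)*3 = 18*3 = 54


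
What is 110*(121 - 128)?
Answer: -770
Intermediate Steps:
110*(121 - 128) = 110*(-7) = -770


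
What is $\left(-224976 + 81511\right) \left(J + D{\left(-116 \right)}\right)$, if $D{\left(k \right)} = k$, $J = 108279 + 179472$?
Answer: $-41265555275$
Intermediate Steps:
$J = 287751$
$\left(-224976 + 81511\right) \left(J + D{\left(-116 \right)}\right) = \left(-224976 + 81511\right) \left(287751 - 116\right) = \left(-143465\right) 287635 = -41265555275$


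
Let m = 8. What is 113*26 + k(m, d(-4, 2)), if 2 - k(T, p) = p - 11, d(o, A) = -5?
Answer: 2956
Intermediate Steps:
k(T, p) = 13 - p (k(T, p) = 2 - (p - 11) = 2 - (-11 + p) = 2 + (11 - p) = 13 - p)
113*26 + k(m, d(-4, 2)) = 113*26 + (13 - 1*(-5)) = 2938 + (13 + 5) = 2938 + 18 = 2956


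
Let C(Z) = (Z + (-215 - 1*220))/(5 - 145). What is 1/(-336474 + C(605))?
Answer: -14/4710653 ≈ -2.9720e-6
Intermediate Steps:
C(Z) = 87/28 - Z/140 (C(Z) = (Z + (-215 - 220))/(-140) = (Z - 435)*(-1/140) = (-435 + Z)*(-1/140) = 87/28 - Z/140)
1/(-336474 + C(605)) = 1/(-336474 + (87/28 - 1/140*605)) = 1/(-336474 + (87/28 - 121/28)) = 1/(-336474 - 17/14) = 1/(-4710653/14) = -14/4710653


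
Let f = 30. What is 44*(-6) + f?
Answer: -234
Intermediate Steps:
44*(-6) + f = 44*(-6) + 30 = -264 + 30 = -234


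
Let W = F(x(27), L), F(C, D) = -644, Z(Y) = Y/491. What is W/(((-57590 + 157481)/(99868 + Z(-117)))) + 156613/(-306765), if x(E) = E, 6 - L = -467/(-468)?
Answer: -359069858005619/557249768295 ≈ -644.36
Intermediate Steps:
L = 2341/468 (L = 6 - (-467)/(-468) = 6 - (-467)*(-1)/468 = 6 - 1*467/468 = 6 - 467/468 = 2341/468 ≈ 5.0021)
Z(Y) = Y/491 (Z(Y) = Y*(1/491) = Y/491)
W = -644
W/(((-57590 + 157481)/(99868 + Z(-117)))) + 156613/(-306765) = -644*(99868 + (1/491)*(-117))/(-57590 + 157481) + 156613/(-306765) = -644/(99891/(99868 - 117/491)) + 156613*(-1/306765) = -644/(99891/(49035071/491)) - 156613/306765 = -644/(99891*(491/49035071)) - 156613/306765 = -644/49046481/49035071 - 156613/306765 = -644*49035071/49046481 - 156613/306765 = -31578585724/49046481 - 156613/306765 = -359069858005619/557249768295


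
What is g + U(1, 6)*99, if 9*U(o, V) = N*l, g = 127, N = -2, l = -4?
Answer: 215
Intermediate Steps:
U(o, V) = 8/9 (U(o, V) = (-2*(-4))/9 = (1/9)*8 = 8/9)
g + U(1, 6)*99 = 127 + (8/9)*99 = 127 + 88 = 215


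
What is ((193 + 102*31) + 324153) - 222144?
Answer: 105364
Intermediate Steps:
((193 + 102*31) + 324153) - 222144 = ((193 + 3162) + 324153) - 222144 = (3355 + 324153) - 222144 = 327508 - 222144 = 105364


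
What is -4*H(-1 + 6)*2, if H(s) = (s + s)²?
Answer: -800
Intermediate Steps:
H(s) = 4*s² (H(s) = (2*s)² = 4*s²)
-4*H(-1 + 6)*2 = -16*(-1 + 6)²*2 = -16*5²*2 = -16*25*2 = -4*100*2 = -400*2 = -800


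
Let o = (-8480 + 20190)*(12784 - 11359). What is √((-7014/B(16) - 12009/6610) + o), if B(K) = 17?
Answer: √210698641556782590/112370 ≈ 4084.9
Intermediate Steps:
o = 16686750 (o = 11710*1425 = 16686750)
√((-7014/B(16) - 12009/6610) + o) = √((-7014/17 - 12009/6610) + 16686750) = √(-46566693/112370 + 16686750) = √(1875043530807/112370) = √210698641556782590/112370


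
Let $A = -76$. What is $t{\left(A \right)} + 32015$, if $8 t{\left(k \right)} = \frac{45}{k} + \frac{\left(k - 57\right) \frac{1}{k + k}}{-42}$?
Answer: $\frac{233580881}{7296} \approx 32015.0$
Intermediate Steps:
$t{\left(k \right)} = \frac{45}{8 k} - \frac{-57 + k}{672 k}$ ($t{\left(k \right)} = \frac{\frac{45}{k} + \frac{\left(k - 57\right) \frac{1}{k + k}}{-42}}{8} = \frac{\frac{45}{k} + \frac{-57 + k}{2 k} \left(- \frac{1}{42}\right)}{8} = \frac{\frac{45}{k} - \frac{-57 + k}{84 k}}{8} = \frac{45}{8 k} - \frac{-57 + k}{672 k}$)
$t{\left(A \right)} + 32015 = \frac{3837 - -76}{672 \left(-76\right)} + 32015 = \frac{1}{672} \left(- \frac{1}{76}\right) \left(3837 + 76\right) + 32015 = \frac{1}{672} \left(- \frac{1}{76}\right) 3913 + 32015 = - \frac{559}{7296} + 32015 = \frac{233580881}{7296}$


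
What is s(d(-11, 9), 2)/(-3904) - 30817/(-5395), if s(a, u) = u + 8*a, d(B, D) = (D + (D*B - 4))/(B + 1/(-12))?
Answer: 7975526497/1400628320 ≈ 5.6943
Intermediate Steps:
d(B, D) = (-4 + D + B*D)/(-1/12 + B) (d(B, D) = (D + (B*D - 4))/(B - 1/12) = (D + (-4 + B*D))/(-1/12 + B) = (-4 + D + B*D)/(-1/12 + B))
s(d(-11, 9), 2)/(-3904) - 30817/(-5395) = (2 + 8*(12*(-4 + 9 - 11*9)/(-1 + 12*(-11))))/(-3904) - 30817/(-5395) = (2 + 8*(12*(-4 + 9 - 99)/(-1 - 132)))*(-1/3904) - 30817*(-1/5395) = (2 + 8*(12*(-94)/(-133)))*(-1/3904) + 30817/5395 = (2 + 8*(12*(-1/133)*(-94)))*(-1/3904) + 30817/5395 = (2 + 8*(1128/133))*(-1/3904) + 30817/5395 = (2 + 9024/133)*(-1/3904) + 30817/5395 = (9290/133)*(-1/3904) + 30817/5395 = -4645/259616 + 30817/5395 = 7975526497/1400628320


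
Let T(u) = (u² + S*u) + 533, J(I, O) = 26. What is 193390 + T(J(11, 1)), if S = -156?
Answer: 190543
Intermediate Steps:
T(u) = 533 + u² - 156*u (T(u) = (u² - 156*u) + 533 = 533 + u² - 156*u)
193390 + T(J(11, 1)) = 193390 + (533 + 26² - 156*26) = 193390 + (533 + 676 - 4056) = 193390 - 2847 = 190543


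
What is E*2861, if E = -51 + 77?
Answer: 74386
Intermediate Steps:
E = 26
E*2861 = 26*2861 = 74386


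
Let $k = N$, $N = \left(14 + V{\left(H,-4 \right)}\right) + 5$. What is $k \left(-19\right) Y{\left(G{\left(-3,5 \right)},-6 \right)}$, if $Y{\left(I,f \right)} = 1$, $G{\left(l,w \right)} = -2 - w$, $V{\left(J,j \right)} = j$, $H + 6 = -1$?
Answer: $-285$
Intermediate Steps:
$H = -7$ ($H = -6 - 1 = -7$)
$N = 15$ ($N = \left(14 - 4\right) + 5 = 10 + 5 = 15$)
$k = 15$
$k \left(-19\right) Y{\left(G{\left(-3,5 \right)},-6 \right)} = 15 \left(-19\right) 1 = \left(-285\right) 1 = -285$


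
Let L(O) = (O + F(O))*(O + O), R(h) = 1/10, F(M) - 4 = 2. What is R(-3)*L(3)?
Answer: 27/5 ≈ 5.4000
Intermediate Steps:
F(M) = 6 (F(M) = 4 + 2 = 6)
R(h) = 1/10
L(O) = 2*O*(6 + O) (L(O) = (O + 6)*(O + O) = (6 + O)*(2*O) = 2*O*(6 + O))
R(-3)*L(3) = (2*3*(6 + 3))/10 = (2*3*9)/10 = (1/10)*54 = 27/5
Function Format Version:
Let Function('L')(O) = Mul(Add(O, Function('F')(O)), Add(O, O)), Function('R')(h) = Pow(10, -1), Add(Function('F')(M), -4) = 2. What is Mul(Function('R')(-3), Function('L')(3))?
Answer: Rational(27, 5) ≈ 5.4000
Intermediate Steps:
Function('F')(M) = 6 (Function('F')(M) = Add(4, 2) = 6)
Function('R')(h) = Rational(1, 10)
Function('L')(O) = Mul(2, O, Add(6, O)) (Function('L')(O) = Mul(Add(O, 6), Add(O, O)) = Mul(Add(6, O), Mul(2, O)) = Mul(2, O, Add(6, O)))
Mul(Function('R')(-3), Function('L')(3)) = Mul(Rational(1, 10), Mul(2, 3, Add(6, 3))) = Mul(Rational(1, 10), Mul(2, 3, 9)) = Mul(Rational(1, 10), 54) = Rational(27, 5)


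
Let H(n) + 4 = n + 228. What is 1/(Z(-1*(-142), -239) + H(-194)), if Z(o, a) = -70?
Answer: -1/40 ≈ -0.025000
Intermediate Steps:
H(n) = 224 + n (H(n) = -4 + (n + 228) = -4 + (228 + n) = 224 + n)
1/(Z(-1*(-142), -239) + H(-194)) = 1/(-70 + (224 - 194)) = 1/(-70 + 30) = 1/(-40) = -1/40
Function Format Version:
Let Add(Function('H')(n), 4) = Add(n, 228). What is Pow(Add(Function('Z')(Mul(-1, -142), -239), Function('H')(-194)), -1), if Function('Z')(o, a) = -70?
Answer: Rational(-1, 40) ≈ -0.025000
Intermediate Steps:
Function('H')(n) = Add(224, n) (Function('H')(n) = Add(-4, Add(n, 228)) = Add(-4, Add(228, n)) = Add(224, n))
Pow(Add(Function('Z')(Mul(-1, -142), -239), Function('H')(-194)), -1) = Pow(Add(-70, Add(224, -194)), -1) = Pow(Add(-70, 30), -1) = Pow(-40, -1) = Rational(-1, 40)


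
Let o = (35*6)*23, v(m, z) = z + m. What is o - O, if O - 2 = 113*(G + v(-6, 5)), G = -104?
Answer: 16693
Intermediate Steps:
v(m, z) = m + z
o = 4830 (o = 210*23 = 4830)
O = -11863 (O = 2 + 113*(-104 + (-6 + 5)) = 2 + 113*(-104 - 1) = 2 + 113*(-105) = 2 - 11865 = -11863)
o - O = 4830 - 1*(-11863) = 4830 + 11863 = 16693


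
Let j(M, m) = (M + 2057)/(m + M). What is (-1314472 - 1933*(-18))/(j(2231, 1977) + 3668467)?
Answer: -336555314/964807089 ≈ -0.34883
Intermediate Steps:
j(M, m) = (2057 + M)/(M + m)
(-1314472 - 1933*(-18))/(j(2231, 1977) + 3668467) = (-1314472 - 1933*(-18))/((2057 + 2231)/(2231 + 1977) + 3668467) = (-1314472 + 34794)/(4288/4208 + 3668467) = -1279678/((1/4208)*4288 + 3668467) = -1279678/(268/263 + 3668467) = -1279678/964807089/263 = -1279678*263/964807089 = -336555314/964807089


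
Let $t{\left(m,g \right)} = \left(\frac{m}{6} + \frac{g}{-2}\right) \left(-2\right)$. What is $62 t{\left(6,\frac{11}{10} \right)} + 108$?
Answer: $\frac{261}{5} \approx 52.2$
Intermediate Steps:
$t{\left(m,g \right)} = g - \frac{m}{3}$ ($t{\left(m,g \right)} = \left(m \frac{1}{6} + g \left(- \frac{1}{2}\right)\right) \left(-2\right) = \left(\frac{m}{6} - \frac{g}{2}\right) \left(-2\right) = \left(- \frac{g}{2} + \frac{m}{6}\right) \left(-2\right) = g - \frac{m}{3}$)
$62 t{\left(6,\frac{11}{10} \right)} + 108 = 62 \left(\frac{11}{10} - 2\right) + 108 = 62 \left(- \frac{9}{10}\right) + 108 = - \frac{279}{5} + 108 = \frac{261}{5}$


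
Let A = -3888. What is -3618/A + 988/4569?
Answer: 125753/109656 ≈ 1.1468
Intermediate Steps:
-3618/A + 988/4569 = -3618/(-3888) + 988/4569 = -3618*(-1/3888) + 988*(1/4569) = 67/72 + 988/4569 = 125753/109656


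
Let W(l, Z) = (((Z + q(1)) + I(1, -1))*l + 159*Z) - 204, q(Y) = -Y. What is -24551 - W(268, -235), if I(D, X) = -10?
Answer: 78946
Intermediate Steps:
W(l, Z) = -204 + 159*Z + l*(-11 + Z) (W(l, Z) = (((Z - 1*1) - 10)*l + 159*Z) - 204 = (((Z - 1) - 10)*l + 159*Z) - 204 = (((-1 + Z) - 10)*l + 159*Z) - 204 = ((-11 + Z)*l + 159*Z) - 204 = (l*(-11 + Z) + 159*Z) - 204 = (159*Z + l*(-11 + Z)) - 204 = -204 + 159*Z + l*(-11 + Z))
-24551 - W(268, -235) = -24551 - (-204 - 11*268 + 159*(-235) - 235*268) = -24551 - (-204 - 2948 - 37365 - 62980) = -24551 - 1*(-103497) = -24551 + 103497 = 78946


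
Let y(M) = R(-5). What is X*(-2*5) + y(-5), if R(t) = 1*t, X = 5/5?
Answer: -15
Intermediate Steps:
X = 1 (X = 5*(1/5) = 1)
R(t) = t
y(M) = -5
X*(-2*5) + y(-5) = 1*(-2*5) - 5 = 1*(-10) - 5 = -10 - 5 = -15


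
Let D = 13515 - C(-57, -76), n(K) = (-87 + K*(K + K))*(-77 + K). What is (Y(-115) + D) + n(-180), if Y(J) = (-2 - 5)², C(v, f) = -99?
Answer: -16617578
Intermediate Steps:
Y(J) = 49 (Y(J) = (-7)² = 49)
n(K) = (-87 + 2*K²)*(-77 + K) (n(K) = (-87 + K*(2*K))*(-77 + K) = (-87 + 2*K²)*(-77 + K))
D = 13614 (D = 13515 - 1*(-99) = 13515 + 99 = 13614)
(Y(-115) + D) + n(-180) = (49 + 13614) + (6699 - 154*(-180)² - 87*(-180) + 2*(-180)³) = 13663 + (6699 - 154*32400 + 15660 + 2*(-5832000)) = 13663 + (6699 - 4989600 + 15660 - 11664000) = 13663 - 16631241 = -16617578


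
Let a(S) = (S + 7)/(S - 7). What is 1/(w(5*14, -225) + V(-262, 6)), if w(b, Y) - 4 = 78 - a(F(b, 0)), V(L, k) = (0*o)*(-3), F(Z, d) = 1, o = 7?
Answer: 3/250 ≈ 0.012000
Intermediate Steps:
a(S) = (7 + S)/(-7 + S)
V(L, k) = 0 (V(L, k) = (0*7)*(-3) = 0*(-3) = 0)
w(b, Y) = 250/3 (w(b, Y) = 4 + (78 - (7 + 1)/(-7 + 1)) = 4 + (78 - 8/(-6)) = 4 + (78 - (-1)*8/6) = 4 + (78 - 1*(-4/3)) = 4 + (78 + 4/3) = 4 + 238/3 = 250/3)
1/(w(5*14, -225) + V(-262, 6)) = 1/(250/3 + 0) = 1/(250/3) = 3/250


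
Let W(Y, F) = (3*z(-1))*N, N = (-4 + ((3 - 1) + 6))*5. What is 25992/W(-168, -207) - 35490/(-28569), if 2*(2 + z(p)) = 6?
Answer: 20685968/47615 ≈ 434.44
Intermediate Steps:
z(p) = 1 (z(p) = -2 + (1/2)*6 = -2 + 3 = 1)
N = 20 (N = (-4 + (2 + 6))*5 = (-4 + 8)*5 = 4*5 = 20)
W(Y, F) = 60 (W(Y, F) = (3*1)*20 = 3*20 = 60)
25992/W(-168, -207) - 35490/(-28569) = 25992/60 - 35490/(-28569) = 25992*(1/60) - 35490*(-1/28569) = 2166/5 + 11830/9523 = 20685968/47615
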